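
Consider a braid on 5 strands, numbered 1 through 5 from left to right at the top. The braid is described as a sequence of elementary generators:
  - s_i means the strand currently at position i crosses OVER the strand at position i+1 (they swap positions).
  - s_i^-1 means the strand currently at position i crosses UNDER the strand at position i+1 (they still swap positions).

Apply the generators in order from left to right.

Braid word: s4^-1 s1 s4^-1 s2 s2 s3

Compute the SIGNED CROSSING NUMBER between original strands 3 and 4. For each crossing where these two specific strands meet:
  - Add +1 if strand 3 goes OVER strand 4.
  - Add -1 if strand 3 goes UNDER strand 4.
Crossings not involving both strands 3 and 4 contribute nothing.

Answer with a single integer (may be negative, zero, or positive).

Gen 1: crossing 4x5. Both 3&4? no. Sum: 0
Gen 2: crossing 1x2. Both 3&4? no. Sum: 0
Gen 3: crossing 5x4. Both 3&4? no. Sum: 0
Gen 4: crossing 1x3. Both 3&4? no. Sum: 0
Gen 5: crossing 3x1. Both 3&4? no. Sum: 0
Gen 6: 3 over 4. Both 3&4? yes. Contrib: +1. Sum: 1

Answer: 1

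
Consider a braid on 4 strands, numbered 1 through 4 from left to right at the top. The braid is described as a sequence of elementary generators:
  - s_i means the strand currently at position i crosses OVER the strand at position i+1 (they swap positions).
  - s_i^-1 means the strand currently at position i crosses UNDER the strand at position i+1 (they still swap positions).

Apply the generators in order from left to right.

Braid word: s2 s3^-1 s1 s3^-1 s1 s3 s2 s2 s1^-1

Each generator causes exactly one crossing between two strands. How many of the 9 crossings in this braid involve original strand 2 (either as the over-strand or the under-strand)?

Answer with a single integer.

Answer: 4

Derivation:
Gen 1: crossing 2x3. Involves strand 2? yes. Count so far: 1
Gen 2: crossing 2x4. Involves strand 2? yes. Count so far: 2
Gen 3: crossing 1x3. Involves strand 2? no. Count so far: 2
Gen 4: crossing 4x2. Involves strand 2? yes. Count so far: 3
Gen 5: crossing 3x1. Involves strand 2? no. Count so far: 3
Gen 6: crossing 2x4. Involves strand 2? yes. Count so far: 4
Gen 7: crossing 3x4. Involves strand 2? no. Count so far: 4
Gen 8: crossing 4x3. Involves strand 2? no. Count so far: 4
Gen 9: crossing 1x3. Involves strand 2? no. Count so far: 4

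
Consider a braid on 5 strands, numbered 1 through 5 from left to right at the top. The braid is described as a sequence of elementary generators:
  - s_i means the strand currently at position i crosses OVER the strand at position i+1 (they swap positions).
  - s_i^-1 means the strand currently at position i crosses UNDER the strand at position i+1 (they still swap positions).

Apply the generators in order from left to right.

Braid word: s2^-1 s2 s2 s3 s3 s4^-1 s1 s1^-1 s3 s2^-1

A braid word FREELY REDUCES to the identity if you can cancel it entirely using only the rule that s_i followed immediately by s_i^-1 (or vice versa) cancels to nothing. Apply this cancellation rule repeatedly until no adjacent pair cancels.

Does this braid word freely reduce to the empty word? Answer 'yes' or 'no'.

Gen 1 (s2^-1): push. Stack: [s2^-1]
Gen 2 (s2): cancels prior s2^-1. Stack: []
Gen 3 (s2): push. Stack: [s2]
Gen 4 (s3): push. Stack: [s2 s3]
Gen 5 (s3): push. Stack: [s2 s3 s3]
Gen 6 (s4^-1): push. Stack: [s2 s3 s3 s4^-1]
Gen 7 (s1): push. Stack: [s2 s3 s3 s4^-1 s1]
Gen 8 (s1^-1): cancels prior s1. Stack: [s2 s3 s3 s4^-1]
Gen 9 (s3): push. Stack: [s2 s3 s3 s4^-1 s3]
Gen 10 (s2^-1): push. Stack: [s2 s3 s3 s4^-1 s3 s2^-1]
Reduced word: s2 s3 s3 s4^-1 s3 s2^-1

Answer: no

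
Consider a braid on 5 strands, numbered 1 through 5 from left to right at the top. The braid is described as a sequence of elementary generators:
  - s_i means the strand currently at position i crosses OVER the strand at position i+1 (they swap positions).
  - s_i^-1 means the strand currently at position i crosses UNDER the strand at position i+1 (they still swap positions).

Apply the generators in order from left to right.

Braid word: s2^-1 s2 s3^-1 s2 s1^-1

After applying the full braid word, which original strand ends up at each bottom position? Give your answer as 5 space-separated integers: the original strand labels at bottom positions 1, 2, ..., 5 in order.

Gen 1 (s2^-1): strand 2 crosses under strand 3. Perm now: [1 3 2 4 5]
Gen 2 (s2): strand 3 crosses over strand 2. Perm now: [1 2 3 4 5]
Gen 3 (s3^-1): strand 3 crosses under strand 4. Perm now: [1 2 4 3 5]
Gen 4 (s2): strand 2 crosses over strand 4. Perm now: [1 4 2 3 5]
Gen 5 (s1^-1): strand 1 crosses under strand 4. Perm now: [4 1 2 3 5]

Answer: 4 1 2 3 5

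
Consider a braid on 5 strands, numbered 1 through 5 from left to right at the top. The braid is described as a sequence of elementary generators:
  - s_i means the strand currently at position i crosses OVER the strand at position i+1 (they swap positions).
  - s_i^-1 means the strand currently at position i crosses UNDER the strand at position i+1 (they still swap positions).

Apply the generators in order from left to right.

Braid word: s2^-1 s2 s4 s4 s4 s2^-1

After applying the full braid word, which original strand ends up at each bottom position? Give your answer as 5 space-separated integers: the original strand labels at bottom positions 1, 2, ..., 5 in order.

Gen 1 (s2^-1): strand 2 crosses under strand 3. Perm now: [1 3 2 4 5]
Gen 2 (s2): strand 3 crosses over strand 2. Perm now: [1 2 3 4 5]
Gen 3 (s4): strand 4 crosses over strand 5. Perm now: [1 2 3 5 4]
Gen 4 (s4): strand 5 crosses over strand 4. Perm now: [1 2 3 4 5]
Gen 5 (s4): strand 4 crosses over strand 5. Perm now: [1 2 3 5 4]
Gen 6 (s2^-1): strand 2 crosses under strand 3. Perm now: [1 3 2 5 4]

Answer: 1 3 2 5 4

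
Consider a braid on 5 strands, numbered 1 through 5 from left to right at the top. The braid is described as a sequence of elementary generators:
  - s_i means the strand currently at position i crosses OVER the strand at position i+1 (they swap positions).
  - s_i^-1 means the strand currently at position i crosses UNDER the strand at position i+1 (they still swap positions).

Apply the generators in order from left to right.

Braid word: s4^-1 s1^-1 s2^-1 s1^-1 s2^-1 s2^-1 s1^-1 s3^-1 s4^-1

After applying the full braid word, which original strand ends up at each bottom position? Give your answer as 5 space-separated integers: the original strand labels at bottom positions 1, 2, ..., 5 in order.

Answer: 2 3 5 4 1

Derivation:
Gen 1 (s4^-1): strand 4 crosses under strand 5. Perm now: [1 2 3 5 4]
Gen 2 (s1^-1): strand 1 crosses under strand 2. Perm now: [2 1 3 5 4]
Gen 3 (s2^-1): strand 1 crosses under strand 3. Perm now: [2 3 1 5 4]
Gen 4 (s1^-1): strand 2 crosses under strand 3. Perm now: [3 2 1 5 4]
Gen 5 (s2^-1): strand 2 crosses under strand 1. Perm now: [3 1 2 5 4]
Gen 6 (s2^-1): strand 1 crosses under strand 2. Perm now: [3 2 1 5 4]
Gen 7 (s1^-1): strand 3 crosses under strand 2. Perm now: [2 3 1 5 4]
Gen 8 (s3^-1): strand 1 crosses under strand 5. Perm now: [2 3 5 1 4]
Gen 9 (s4^-1): strand 1 crosses under strand 4. Perm now: [2 3 5 4 1]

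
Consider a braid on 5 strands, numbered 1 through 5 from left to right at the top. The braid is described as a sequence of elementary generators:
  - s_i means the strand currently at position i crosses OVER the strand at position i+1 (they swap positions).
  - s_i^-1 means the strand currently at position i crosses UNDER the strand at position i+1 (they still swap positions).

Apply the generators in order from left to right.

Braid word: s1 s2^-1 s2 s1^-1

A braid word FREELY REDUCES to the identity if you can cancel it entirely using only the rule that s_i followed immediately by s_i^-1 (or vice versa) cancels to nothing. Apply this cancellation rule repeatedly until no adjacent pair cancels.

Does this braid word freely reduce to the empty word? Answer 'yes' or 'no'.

Answer: yes

Derivation:
Gen 1 (s1): push. Stack: [s1]
Gen 2 (s2^-1): push. Stack: [s1 s2^-1]
Gen 3 (s2): cancels prior s2^-1. Stack: [s1]
Gen 4 (s1^-1): cancels prior s1. Stack: []
Reduced word: (empty)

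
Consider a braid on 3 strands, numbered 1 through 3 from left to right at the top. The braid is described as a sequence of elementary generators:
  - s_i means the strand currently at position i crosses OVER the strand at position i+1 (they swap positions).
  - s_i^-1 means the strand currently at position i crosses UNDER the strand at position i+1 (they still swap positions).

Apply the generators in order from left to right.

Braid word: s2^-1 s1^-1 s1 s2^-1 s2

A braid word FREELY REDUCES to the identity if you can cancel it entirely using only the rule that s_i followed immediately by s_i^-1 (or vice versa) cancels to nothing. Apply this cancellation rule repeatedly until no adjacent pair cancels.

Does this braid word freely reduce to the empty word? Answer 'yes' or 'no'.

Answer: no

Derivation:
Gen 1 (s2^-1): push. Stack: [s2^-1]
Gen 2 (s1^-1): push. Stack: [s2^-1 s1^-1]
Gen 3 (s1): cancels prior s1^-1. Stack: [s2^-1]
Gen 4 (s2^-1): push. Stack: [s2^-1 s2^-1]
Gen 5 (s2): cancels prior s2^-1. Stack: [s2^-1]
Reduced word: s2^-1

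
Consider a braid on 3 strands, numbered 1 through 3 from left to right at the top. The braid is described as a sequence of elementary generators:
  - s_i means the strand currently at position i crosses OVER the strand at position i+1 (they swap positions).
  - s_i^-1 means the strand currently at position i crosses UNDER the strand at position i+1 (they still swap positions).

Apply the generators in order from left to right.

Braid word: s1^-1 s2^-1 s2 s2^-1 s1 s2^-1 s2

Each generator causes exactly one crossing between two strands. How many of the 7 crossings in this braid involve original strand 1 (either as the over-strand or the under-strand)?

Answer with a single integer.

Answer: 6

Derivation:
Gen 1: crossing 1x2. Involves strand 1? yes. Count so far: 1
Gen 2: crossing 1x3. Involves strand 1? yes. Count so far: 2
Gen 3: crossing 3x1. Involves strand 1? yes. Count so far: 3
Gen 4: crossing 1x3. Involves strand 1? yes. Count so far: 4
Gen 5: crossing 2x3. Involves strand 1? no. Count so far: 4
Gen 6: crossing 2x1. Involves strand 1? yes. Count so far: 5
Gen 7: crossing 1x2. Involves strand 1? yes. Count so far: 6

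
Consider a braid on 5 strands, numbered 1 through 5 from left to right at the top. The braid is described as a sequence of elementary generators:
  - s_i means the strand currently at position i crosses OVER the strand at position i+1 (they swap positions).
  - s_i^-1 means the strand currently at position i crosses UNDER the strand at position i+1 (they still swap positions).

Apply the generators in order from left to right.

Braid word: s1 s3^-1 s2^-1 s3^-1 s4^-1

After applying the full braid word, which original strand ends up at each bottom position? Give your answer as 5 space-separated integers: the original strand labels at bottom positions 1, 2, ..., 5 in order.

Gen 1 (s1): strand 1 crosses over strand 2. Perm now: [2 1 3 4 5]
Gen 2 (s3^-1): strand 3 crosses under strand 4. Perm now: [2 1 4 3 5]
Gen 3 (s2^-1): strand 1 crosses under strand 4. Perm now: [2 4 1 3 5]
Gen 4 (s3^-1): strand 1 crosses under strand 3. Perm now: [2 4 3 1 5]
Gen 5 (s4^-1): strand 1 crosses under strand 5. Perm now: [2 4 3 5 1]

Answer: 2 4 3 5 1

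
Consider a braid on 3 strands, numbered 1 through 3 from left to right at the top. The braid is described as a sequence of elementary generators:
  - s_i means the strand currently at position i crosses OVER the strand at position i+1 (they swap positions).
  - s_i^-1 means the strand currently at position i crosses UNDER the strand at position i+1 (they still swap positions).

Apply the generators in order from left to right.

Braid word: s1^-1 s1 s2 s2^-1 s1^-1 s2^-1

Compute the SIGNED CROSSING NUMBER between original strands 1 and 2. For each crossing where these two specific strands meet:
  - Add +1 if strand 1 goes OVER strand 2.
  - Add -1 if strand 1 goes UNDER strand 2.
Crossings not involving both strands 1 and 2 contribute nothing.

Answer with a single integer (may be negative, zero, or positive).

Answer: -3

Derivation:
Gen 1: 1 under 2. Both 1&2? yes. Contrib: -1. Sum: -1
Gen 2: 2 over 1. Both 1&2? yes. Contrib: -1. Sum: -2
Gen 3: crossing 2x3. Both 1&2? no. Sum: -2
Gen 4: crossing 3x2. Both 1&2? no. Sum: -2
Gen 5: 1 under 2. Both 1&2? yes. Contrib: -1. Sum: -3
Gen 6: crossing 1x3. Both 1&2? no. Sum: -3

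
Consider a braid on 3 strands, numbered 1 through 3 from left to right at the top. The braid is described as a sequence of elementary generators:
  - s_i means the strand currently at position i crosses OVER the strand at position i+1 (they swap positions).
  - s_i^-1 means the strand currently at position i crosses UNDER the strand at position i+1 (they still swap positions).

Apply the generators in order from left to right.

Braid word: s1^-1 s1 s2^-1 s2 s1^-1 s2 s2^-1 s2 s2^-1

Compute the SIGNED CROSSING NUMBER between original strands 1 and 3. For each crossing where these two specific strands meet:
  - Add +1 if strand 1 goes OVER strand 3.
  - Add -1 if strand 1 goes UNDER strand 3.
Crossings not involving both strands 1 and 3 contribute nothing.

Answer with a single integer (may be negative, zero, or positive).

Answer: 4

Derivation:
Gen 1: crossing 1x2. Both 1&3? no. Sum: 0
Gen 2: crossing 2x1. Both 1&3? no. Sum: 0
Gen 3: crossing 2x3. Both 1&3? no. Sum: 0
Gen 4: crossing 3x2. Both 1&3? no. Sum: 0
Gen 5: crossing 1x2. Both 1&3? no. Sum: 0
Gen 6: 1 over 3. Both 1&3? yes. Contrib: +1. Sum: 1
Gen 7: 3 under 1. Both 1&3? yes. Contrib: +1. Sum: 2
Gen 8: 1 over 3. Both 1&3? yes. Contrib: +1. Sum: 3
Gen 9: 3 under 1. Both 1&3? yes. Contrib: +1. Sum: 4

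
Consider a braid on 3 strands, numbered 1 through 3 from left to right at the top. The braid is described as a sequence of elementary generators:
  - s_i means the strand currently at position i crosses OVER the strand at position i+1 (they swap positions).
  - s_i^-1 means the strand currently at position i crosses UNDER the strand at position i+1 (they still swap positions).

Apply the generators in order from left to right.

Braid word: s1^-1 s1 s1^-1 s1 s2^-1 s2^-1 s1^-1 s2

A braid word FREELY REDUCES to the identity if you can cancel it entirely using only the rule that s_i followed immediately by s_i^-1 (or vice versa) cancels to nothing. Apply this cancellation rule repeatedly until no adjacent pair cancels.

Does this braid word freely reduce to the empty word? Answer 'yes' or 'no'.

Answer: no

Derivation:
Gen 1 (s1^-1): push. Stack: [s1^-1]
Gen 2 (s1): cancels prior s1^-1. Stack: []
Gen 3 (s1^-1): push. Stack: [s1^-1]
Gen 4 (s1): cancels prior s1^-1. Stack: []
Gen 5 (s2^-1): push. Stack: [s2^-1]
Gen 6 (s2^-1): push. Stack: [s2^-1 s2^-1]
Gen 7 (s1^-1): push. Stack: [s2^-1 s2^-1 s1^-1]
Gen 8 (s2): push. Stack: [s2^-1 s2^-1 s1^-1 s2]
Reduced word: s2^-1 s2^-1 s1^-1 s2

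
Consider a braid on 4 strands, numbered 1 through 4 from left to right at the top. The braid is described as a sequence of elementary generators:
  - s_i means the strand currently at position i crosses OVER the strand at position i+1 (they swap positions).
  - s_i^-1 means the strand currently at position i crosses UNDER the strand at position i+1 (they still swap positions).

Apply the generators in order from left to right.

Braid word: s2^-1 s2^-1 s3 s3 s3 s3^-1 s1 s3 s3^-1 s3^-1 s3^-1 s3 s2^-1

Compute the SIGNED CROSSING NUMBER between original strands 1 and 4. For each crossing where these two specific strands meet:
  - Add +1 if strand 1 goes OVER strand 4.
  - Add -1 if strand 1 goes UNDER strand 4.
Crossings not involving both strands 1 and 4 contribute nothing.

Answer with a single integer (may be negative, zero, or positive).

Gen 1: crossing 2x3. Both 1&4? no. Sum: 0
Gen 2: crossing 3x2. Both 1&4? no. Sum: 0
Gen 3: crossing 3x4. Both 1&4? no. Sum: 0
Gen 4: crossing 4x3. Both 1&4? no. Sum: 0
Gen 5: crossing 3x4. Both 1&4? no. Sum: 0
Gen 6: crossing 4x3. Both 1&4? no. Sum: 0
Gen 7: crossing 1x2. Both 1&4? no. Sum: 0
Gen 8: crossing 3x4. Both 1&4? no. Sum: 0
Gen 9: crossing 4x3. Both 1&4? no. Sum: 0
Gen 10: crossing 3x4. Both 1&4? no. Sum: 0
Gen 11: crossing 4x3. Both 1&4? no. Sum: 0
Gen 12: crossing 3x4. Both 1&4? no. Sum: 0
Gen 13: 1 under 4. Both 1&4? yes. Contrib: -1. Sum: -1

Answer: -1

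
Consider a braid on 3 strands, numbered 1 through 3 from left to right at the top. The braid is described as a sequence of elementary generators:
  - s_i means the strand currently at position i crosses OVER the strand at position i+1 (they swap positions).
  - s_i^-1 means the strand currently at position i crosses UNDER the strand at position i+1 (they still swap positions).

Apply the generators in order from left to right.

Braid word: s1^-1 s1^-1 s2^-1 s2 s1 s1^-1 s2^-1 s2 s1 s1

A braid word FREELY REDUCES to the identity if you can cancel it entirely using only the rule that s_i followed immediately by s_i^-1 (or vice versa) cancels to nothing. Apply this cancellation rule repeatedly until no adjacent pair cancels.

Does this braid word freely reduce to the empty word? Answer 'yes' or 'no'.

Gen 1 (s1^-1): push. Stack: [s1^-1]
Gen 2 (s1^-1): push. Stack: [s1^-1 s1^-1]
Gen 3 (s2^-1): push. Stack: [s1^-1 s1^-1 s2^-1]
Gen 4 (s2): cancels prior s2^-1. Stack: [s1^-1 s1^-1]
Gen 5 (s1): cancels prior s1^-1. Stack: [s1^-1]
Gen 6 (s1^-1): push. Stack: [s1^-1 s1^-1]
Gen 7 (s2^-1): push. Stack: [s1^-1 s1^-1 s2^-1]
Gen 8 (s2): cancels prior s2^-1. Stack: [s1^-1 s1^-1]
Gen 9 (s1): cancels prior s1^-1. Stack: [s1^-1]
Gen 10 (s1): cancels prior s1^-1. Stack: []
Reduced word: (empty)

Answer: yes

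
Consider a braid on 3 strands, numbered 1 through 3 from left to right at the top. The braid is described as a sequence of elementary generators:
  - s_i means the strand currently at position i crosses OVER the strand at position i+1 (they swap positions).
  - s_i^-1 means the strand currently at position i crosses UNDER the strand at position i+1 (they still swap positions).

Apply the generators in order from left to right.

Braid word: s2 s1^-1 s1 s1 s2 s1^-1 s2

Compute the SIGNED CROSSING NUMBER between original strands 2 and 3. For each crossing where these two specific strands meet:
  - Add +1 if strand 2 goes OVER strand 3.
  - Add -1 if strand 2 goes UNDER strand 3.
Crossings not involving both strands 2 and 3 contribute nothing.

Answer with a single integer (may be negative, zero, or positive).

Gen 1: 2 over 3. Both 2&3? yes. Contrib: +1. Sum: 1
Gen 2: crossing 1x3. Both 2&3? no. Sum: 1
Gen 3: crossing 3x1. Both 2&3? no. Sum: 1
Gen 4: crossing 1x3. Both 2&3? no. Sum: 1
Gen 5: crossing 1x2. Both 2&3? no. Sum: 1
Gen 6: 3 under 2. Both 2&3? yes. Contrib: +1. Sum: 2
Gen 7: crossing 3x1. Both 2&3? no. Sum: 2

Answer: 2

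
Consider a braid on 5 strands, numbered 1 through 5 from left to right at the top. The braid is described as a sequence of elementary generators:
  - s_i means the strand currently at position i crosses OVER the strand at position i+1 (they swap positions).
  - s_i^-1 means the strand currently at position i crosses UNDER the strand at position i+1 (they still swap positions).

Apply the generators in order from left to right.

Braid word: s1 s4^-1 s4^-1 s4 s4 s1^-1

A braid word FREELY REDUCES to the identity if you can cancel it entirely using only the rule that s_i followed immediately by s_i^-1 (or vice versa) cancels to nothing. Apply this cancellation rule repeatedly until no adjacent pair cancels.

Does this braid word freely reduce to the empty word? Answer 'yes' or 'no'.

Gen 1 (s1): push. Stack: [s1]
Gen 2 (s4^-1): push. Stack: [s1 s4^-1]
Gen 3 (s4^-1): push. Stack: [s1 s4^-1 s4^-1]
Gen 4 (s4): cancels prior s4^-1. Stack: [s1 s4^-1]
Gen 5 (s4): cancels prior s4^-1. Stack: [s1]
Gen 6 (s1^-1): cancels prior s1. Stack: []
Reduced word: (empty)

Answer: yes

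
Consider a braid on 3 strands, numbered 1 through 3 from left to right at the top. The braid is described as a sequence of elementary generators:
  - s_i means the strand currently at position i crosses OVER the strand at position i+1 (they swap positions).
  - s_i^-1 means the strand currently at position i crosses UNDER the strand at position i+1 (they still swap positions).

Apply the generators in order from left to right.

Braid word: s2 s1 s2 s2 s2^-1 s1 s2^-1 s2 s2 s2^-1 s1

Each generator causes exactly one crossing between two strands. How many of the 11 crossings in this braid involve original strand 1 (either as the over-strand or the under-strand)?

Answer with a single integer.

Answer: 8

Derivation:
Gen 1: crossing 2x3. Involves strand 1? no. Count so far: 0
Gen 2: crossing 1x3. Involves strand 1? yes. Count so far: 1
Gen 3: crossing 1x2. Involves strand 1? yes. Count so far: 2
Gen 4: crossing 2x1. Involves strand 1? yes. Count so far: 3
Gen 5: crossing 1x2. Involves strand 1? yes. Count so far: 4
Gen 6: crossing 3x2. Involves strand 1? no. Count so far: 4
Gen 7: crossing 3x1. Involves strand 1? yes. Count so far: 5
Gen 8: crossing 1x3. Involves strand 1? yes. Count so far: 6
Gen 9: crossing 3x1. Involves strand 1? yes. Count so far: 7
Gen 10: crossing 1x3. Involves strand 1? yes. Count so far: 8
Gen 11: crossing 2x3. Involves strand 1? no. Count so far: 8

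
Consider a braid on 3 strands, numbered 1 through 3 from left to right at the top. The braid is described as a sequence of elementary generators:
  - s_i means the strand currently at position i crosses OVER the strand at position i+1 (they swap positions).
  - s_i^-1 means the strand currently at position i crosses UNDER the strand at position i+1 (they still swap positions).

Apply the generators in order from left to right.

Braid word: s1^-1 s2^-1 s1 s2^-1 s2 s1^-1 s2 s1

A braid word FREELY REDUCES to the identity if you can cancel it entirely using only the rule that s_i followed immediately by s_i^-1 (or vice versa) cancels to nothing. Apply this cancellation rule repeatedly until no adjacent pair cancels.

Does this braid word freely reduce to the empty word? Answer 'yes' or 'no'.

Gen 1 (s1^-1): push. Stack: [s1^-1]
Gen 2 (s2^-1): push. Stack: [s1^-1 s2^-1]
Gen 3 (s1): push. Stack: [s1^-1 s2^-1 s1]
Gen 4 (s2^-1): push. Stack: [s1^-1 s2^-1 s1 s2^-1]
Gen 5 (s2): cancels prior s2^-1. Stack: [s1^-1 s2^-1 s1]
Gen 6 (s1^-1): cancels prior s1. Stack: [s1^-1 s2^-1]
Gen 7 (s2): cancels prior s2^-1. Stack: [s1^-1]
Gen 8 (s1): cancels prior s1^-1. Stack: []
Reduced word: (empty)

Answer: yes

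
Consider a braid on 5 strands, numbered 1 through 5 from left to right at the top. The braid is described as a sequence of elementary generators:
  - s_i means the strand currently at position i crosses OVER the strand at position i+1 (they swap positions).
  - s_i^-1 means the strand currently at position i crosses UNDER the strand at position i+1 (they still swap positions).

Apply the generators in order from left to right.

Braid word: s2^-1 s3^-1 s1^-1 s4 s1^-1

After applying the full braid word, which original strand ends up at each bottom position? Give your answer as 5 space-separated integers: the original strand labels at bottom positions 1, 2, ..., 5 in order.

Gen 1 (s2^-1): strand 2 crosses under strand 3. Perm now: [1 3 2 4 5]
Gen 2 (s3^-1): strand 2 crosses under strand 4. Perm now: [1 3 4 2 5]
Gen 3 (s1^-1): strand 1 crosses under strand 3. Perm now: [3 1 4 2 5]
Gen 4 (s4): strand 2 crosses over strand 5. Perm now: [3 1 4 5 2]
Gen 5 (s1^-1): strand 3 crosses under strand 1. Perm now: [1 3 4 5 2]

Answer: 1 3 4 5 2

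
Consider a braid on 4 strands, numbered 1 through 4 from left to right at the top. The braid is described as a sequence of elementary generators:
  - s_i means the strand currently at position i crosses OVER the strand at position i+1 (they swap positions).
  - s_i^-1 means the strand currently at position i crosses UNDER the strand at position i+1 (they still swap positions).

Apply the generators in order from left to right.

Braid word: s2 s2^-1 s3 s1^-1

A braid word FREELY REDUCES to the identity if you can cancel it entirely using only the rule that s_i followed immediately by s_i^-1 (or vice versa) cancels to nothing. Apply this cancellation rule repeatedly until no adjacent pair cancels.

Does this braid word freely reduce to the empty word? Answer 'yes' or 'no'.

Answer: no

Derivation:
Gen 1 (s2): push. Stack: [s2]
Gen 2 (s2^-1): cancels prior s2. Stack: []
Gen 3 (s3): push. Stack: [s3]
Gen 4 (s1^-1): push. Stack: [s3 s1^-1]
Reduced word: s3 s1^-1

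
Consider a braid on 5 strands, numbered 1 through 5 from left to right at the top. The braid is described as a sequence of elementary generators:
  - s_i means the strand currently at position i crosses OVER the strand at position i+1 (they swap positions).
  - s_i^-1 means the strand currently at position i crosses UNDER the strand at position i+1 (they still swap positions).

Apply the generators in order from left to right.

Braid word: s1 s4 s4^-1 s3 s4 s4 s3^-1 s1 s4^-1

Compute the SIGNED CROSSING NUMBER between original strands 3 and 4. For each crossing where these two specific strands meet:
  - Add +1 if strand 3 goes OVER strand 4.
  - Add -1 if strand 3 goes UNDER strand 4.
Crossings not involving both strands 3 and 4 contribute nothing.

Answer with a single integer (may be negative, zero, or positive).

Answer: 2

Derivation:
Gen 1: crossing 1x2. Both 3&4? no. Sum: 0
Gen 2: crossing 4x5. Both 3&4? no. Sum: 0
Gen 3: crossing 5x4. Both 3&4? no. Sum: 0
Gen 4: 3 over 4. Both 3&4? yes. Contrib: +1. Sum: 1
Gen 5: crossing 3x5. Both 3&4? no. Sum: 1
Gen 6: crossing 5x3. Both 3&4? no. Sum: 1
Gen 7: 4 under 3. Both 3&4? yes. Contrib: +1. Sum: 2
Gen 8: crossing 2x1. Both 3&4? no. Sum: 2
Gen 9: crossing 4x5. Both 3&4? no. Sum: 2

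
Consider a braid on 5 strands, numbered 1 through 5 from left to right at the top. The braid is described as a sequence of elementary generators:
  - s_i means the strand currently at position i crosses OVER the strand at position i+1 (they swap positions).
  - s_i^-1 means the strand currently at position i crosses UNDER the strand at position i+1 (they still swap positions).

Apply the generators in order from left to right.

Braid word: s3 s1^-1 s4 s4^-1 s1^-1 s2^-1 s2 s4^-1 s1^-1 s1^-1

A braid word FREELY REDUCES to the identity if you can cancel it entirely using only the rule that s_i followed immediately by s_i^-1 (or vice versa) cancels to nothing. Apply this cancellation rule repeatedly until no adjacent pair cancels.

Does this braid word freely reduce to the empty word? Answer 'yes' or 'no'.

Gen 1 (s3): push. Stack: [s3]
Gen 2 (s1^-1): push. Stack: [s3 s1^-1]
Gen 3 (s4): push. Stack: [s3 s1^-1 s4]
Gen 4 (s4^-1): cancels prior s4. Stack: [s3 s1^-1]
Gen 5 (s1^-1): push. Stack: [s3 s1^-1 s1^-1]
Gen 6 (s2^-1): push. Stack: [s3 s1^-1 s1^-1 s2^-1]
Gen 7 (s2): cancels prior s2^-1. Stack: [s3 s1^-1 s1^-1]
Gen 8 (s4^-1): push. Stack: [s3 s1^-1 s1^-1 s4^-1]
Gen 9 (s1^-1): push. Stack: [s3 s1^-1 s1^-1 s4^-1 s1^-1]
Gen 10 (s1^-1): push. Stack: [s3 s1^-1 s1^-1 s4^-1 s1^-1 s1^-1]
Reduced word: s3 s1^-1 s1^-1 s4^-1 s1^-1 s1^-1

Answer: no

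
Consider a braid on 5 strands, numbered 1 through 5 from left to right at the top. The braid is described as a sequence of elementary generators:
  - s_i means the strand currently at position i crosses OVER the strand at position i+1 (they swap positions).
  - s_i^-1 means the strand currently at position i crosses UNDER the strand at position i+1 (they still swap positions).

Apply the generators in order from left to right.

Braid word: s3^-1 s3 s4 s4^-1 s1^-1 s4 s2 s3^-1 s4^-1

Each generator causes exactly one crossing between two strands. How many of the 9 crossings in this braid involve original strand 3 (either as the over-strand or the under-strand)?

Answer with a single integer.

Gen 1: crossing 3x4. Involves strand 3? yes. Count so far: 1
Gen 2: crossing 4x3. Involves strand 3? yes. Count so far: 2
Gen 3: crossing 4x5. Involves strand 3? no. Count so far: 2
Gen 4: crossing 5x4. Involves strand 3? no. Count so far: 2
Gen 5: crossing 1x2. Involves strand 3? no. Count so far: 2
Gen 6: crossing 4x5. Involves strand 3? no. Count so far: 2
Gen 7: crossing 1x3. Involves strand 3? yes. Count so far: 3
Gen 8: crossing 1x5. Involves strand 3? no. Count so far: 3
Gen 9: crossing 1x4. Involves strand 3? no. Count so far: 3

Answer: 3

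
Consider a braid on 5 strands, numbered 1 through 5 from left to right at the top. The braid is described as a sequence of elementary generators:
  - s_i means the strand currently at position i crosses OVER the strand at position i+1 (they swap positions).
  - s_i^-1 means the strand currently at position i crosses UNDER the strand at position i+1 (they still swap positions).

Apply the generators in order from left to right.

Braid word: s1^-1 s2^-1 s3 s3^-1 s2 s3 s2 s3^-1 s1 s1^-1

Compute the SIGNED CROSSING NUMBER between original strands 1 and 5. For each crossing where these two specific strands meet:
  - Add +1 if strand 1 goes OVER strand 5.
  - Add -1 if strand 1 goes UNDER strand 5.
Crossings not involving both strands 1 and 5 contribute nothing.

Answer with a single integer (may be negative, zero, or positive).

Gen 1: crossing 1x2. Both 1&5? no. Sum: 0
Gen 2: crossing 1x3. Both 1&5? no. Sum: 0
Gen 3: crossing 1x4. Both 1&5? no. Sum: 0
Gen 4: crossing 4x1. Both 1&5? no. Sum: 0
Gen 5: crossing 3x1. Both 1&5? no. Sum: 0
Gen 6: crossing 3x4. Both 1&5? no. Sum: 0
Gen 7: crossing 1x4. Both 1&5? no. Sum: 0
Gen 8: crossing 1x3. Both 1&5? no. Sum: 0
Gen 9: crossing 2x4. Both 1&5? no. Sum: 0
Gen 10: crossing 4x2. Both 1&5? no. Sum: 0

Answer: 0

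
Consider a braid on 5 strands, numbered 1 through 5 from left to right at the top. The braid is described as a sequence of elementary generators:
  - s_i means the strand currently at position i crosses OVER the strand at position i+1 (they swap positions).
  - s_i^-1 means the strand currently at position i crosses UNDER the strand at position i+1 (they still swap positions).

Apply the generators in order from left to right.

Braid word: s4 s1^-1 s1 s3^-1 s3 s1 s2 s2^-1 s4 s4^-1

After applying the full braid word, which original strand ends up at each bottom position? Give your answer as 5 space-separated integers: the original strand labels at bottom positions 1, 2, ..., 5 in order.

Answer: 2 1 3 5 4

Derivation:
Gen 1 (s4): strand 4 crosses over strand 5. Perm now: [1 2 3 5 4]
Gen 2 (s1^-1): strand 1 crosses under strand 2. Perm now: [2 1 3 5 4]
Gen 3 (s1): strand 2 crosses over strand 1. Perm now: [1 2 3 5 4]
Gen 4 (s3^-1): strand 3 crosses under strand 5. Perm now: [1 2 5 3 4]
Gen 5 (s3): strand 5 crosses over strand 3. Perm now: [1 2 3 5 4]
Gen 6 (s1): strand 1 crosses over strand 2. Perm now: [2 1 3 5 4]
Gen 7 (s2): strand 1 crosses over strand 3. Perm now: [2 3 1 5 4]
Gen 8 (s2^-1): strand 3 crosses under strand 1. Perm now: [2 1 3 5 4]
Gen 9 (s4): strand 5 crosses over strand 4. Perm now: [2 1 3 4 5]
Gen 10 (s4^-1): strand 4 crosses under strand 5. Perm now: [2 1 3 5 4]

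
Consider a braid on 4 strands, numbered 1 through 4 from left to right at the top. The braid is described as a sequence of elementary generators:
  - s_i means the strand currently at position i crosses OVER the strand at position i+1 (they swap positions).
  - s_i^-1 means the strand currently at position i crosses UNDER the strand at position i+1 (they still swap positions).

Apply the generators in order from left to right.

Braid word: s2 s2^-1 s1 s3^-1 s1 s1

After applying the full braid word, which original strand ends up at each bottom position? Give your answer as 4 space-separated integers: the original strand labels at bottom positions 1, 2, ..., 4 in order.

Gen 1 (s2): strand 2 crosses over strand 3. Perm now: [1 3 2 4]
Gen 2 (s2^-1): strand 3 crosses under strand 2. Perm now: [1 2 3 4]
Gen 3 (s1): strand 1 crosses over strand 2. Perm now: [2 1 3 4]
Gen 4 (s3^-1): strand 3 crosses under strand 4. Perm now: [2 1 4 3]
Gen 5 (s1): strand 2 crosses over strand 1. Perm now: [1 2 4 3]
Gen 6 (s1): strand 1 crosses over strand 2. Perm now: [2 1 4 3]

Answer: 2 1 4 3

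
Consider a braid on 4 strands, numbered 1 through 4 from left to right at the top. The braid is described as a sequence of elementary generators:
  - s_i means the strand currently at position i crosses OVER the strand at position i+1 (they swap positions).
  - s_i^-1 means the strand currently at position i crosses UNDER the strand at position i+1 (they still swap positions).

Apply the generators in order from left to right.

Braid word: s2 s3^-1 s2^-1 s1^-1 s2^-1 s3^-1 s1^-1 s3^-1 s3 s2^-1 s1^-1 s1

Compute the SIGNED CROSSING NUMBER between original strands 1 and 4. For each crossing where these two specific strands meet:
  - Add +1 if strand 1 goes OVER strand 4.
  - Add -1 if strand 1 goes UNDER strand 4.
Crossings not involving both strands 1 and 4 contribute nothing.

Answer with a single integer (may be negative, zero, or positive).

Gen 1: crossing 2x3. Both 1&4? no. Sum: 0
Gen 2: crossing 2x4. Both 1&4? no. Sum: 0
Gen 3: crossing 3x4. Both 1&4? no. Sum: 0
Gen 4: 1 under 4. Both 1&4? yes. Contrib: -1. Sum: -1
Gen 5: crossing 1x3. Both 1&4? no. Sum: -1
Gen 6: crossing 1x2. Both 1&4? no. Sum: -1
Gen 7: crossing 4x3. Both 1&4? no. Sum: -1
Gen 8: crossing 2x1. Both 1&4? no. Sum: -1
Gen 9: crossing 1x2. Both 1&4? no. Sum: -1
Gen 10: crossing 4x2. Both 1&4? no. Sum: -1
Gen 11: crossing 3x2. Both 1&4? no. Sum: -1
Gen 12: crossing 2x3. Both 1&4? no. Sum: -1

Answer: -1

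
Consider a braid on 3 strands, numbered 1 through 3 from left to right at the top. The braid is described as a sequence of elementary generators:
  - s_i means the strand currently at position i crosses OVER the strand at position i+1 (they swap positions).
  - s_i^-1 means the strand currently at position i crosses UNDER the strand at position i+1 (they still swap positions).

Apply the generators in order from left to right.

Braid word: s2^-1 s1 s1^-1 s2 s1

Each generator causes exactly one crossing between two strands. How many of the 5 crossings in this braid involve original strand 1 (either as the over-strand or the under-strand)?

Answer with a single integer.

Gen 1: crossing 2x3. Involves strand 1? no. Count so far: 0
Gen 2: crossing 1x3. Involves strand 1? yes. Count so far: 1
Gen 3: crossing 3x1. Involves strand 1? yes. Count so far: 2
Gen 4: crossing 3x2. Involves strand 1? no. Count so far: 2
Gen 5: crossing 1x2. Involves strand 1? yes. Count so far: 3

Answer: 3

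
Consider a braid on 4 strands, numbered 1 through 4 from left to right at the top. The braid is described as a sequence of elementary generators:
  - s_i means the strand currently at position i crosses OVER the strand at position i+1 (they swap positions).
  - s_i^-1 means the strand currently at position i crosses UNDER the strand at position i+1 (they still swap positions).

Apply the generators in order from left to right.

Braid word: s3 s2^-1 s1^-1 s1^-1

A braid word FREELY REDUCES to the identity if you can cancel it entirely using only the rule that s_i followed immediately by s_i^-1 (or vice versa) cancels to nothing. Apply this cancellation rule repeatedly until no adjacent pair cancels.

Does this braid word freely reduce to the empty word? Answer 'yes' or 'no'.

Answer: no

Derivation:
Gen 1 (s3): push. Stack: [s3]
Gen 2 (s2^-1): push. Stack: [s3 s2^-1]
Gen 3 (s1^-1): push. Stack: [s3 s2^-1 s1^-1]
Gen 4 (s1^-1): push. Stack: [s3 s2^-1 s1^-1 s1^-1]
Reduced word: s3 s2^-1 s1^-1 s1^-1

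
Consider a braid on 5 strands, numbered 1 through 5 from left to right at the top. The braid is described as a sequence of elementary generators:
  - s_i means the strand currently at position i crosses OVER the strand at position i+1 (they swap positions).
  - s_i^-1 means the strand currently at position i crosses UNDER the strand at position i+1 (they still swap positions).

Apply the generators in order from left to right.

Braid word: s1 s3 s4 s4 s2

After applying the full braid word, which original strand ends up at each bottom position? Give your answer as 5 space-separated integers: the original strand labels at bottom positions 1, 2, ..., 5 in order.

Answer: 2 4 1 3 5

Derivation:
Gen 1 (s1): strand 1 crosses over strand 2. Perm now: [2 1 3 4 5]
Gen 2 (s3): strand 3 crosses over strand 4. Perm now: [2 1 4 3 5]
Gen 3 (s4): strand 3 crosses over strand 5. Perm now: [2 1 4 5 3]
Gen 4 (s4): strand 5 crosses over strand 3. Perm now: [2 1 4 3 5]
Gen 5 (s2): strand 1 crosses over strand 4. Perm now: [2 4 1 3 5]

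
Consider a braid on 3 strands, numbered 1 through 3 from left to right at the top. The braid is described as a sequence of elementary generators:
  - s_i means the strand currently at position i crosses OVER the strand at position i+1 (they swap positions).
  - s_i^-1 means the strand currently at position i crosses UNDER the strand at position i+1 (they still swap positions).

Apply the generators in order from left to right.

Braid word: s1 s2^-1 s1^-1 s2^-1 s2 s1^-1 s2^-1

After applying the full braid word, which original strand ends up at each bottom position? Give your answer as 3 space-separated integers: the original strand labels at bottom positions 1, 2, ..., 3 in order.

Answer: 2 1 3

Derivation:
Gen 1 (s1): strand 1 crosses over strand 2. Perm now: [2 1 3]
Gen 2 (s2^-1): strand 1 crosses under strand 3. Perm now: [2 3 1]
Gen 3 (s1^-1): strand 2 crosses under strand 3. Perm now: [3 2 1]
Gen 4 (s2^-1): strand 2 crosses under strand 1. Perm now: [3 1 2]
Gen 5 (s2): strand 1 crosses over strand 2. Perm now: [3 2 1]
Gen 6 (s1^-1): strand 3 crosses under strand 2. Perm now: [2 3 1]
Gen 7 (s2^-1): strand 3 crosses under strand 1. Perm now: [2 1 3]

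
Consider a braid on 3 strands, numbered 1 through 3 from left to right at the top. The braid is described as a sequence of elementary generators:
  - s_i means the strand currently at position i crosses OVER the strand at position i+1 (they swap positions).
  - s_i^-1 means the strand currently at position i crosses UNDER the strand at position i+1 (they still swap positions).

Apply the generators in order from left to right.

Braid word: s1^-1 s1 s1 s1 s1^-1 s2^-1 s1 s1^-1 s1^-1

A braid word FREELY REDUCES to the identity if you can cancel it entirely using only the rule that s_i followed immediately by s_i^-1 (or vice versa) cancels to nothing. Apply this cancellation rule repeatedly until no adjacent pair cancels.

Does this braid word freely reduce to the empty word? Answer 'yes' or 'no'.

Answer: no

Derivation:
Gen 1 (s1^-1): push. Stack: [s1^-1]
Gen 2 (s1): cancels prior s1^-1. Stack: []
Gen 3 (s1): push. Stack: [s1]
Gen 4 (s1): push. Stack: [s1 s1]
Gen 5 (s1^-1): cancels prior s1. Stack: [s1]
Gen 6 (s2^-1): push. Stack: [s1 s2^-1]
Gen 7 (s1): push. Stack: [s1 s2^-1 s1]
Gen 8 (s1^-1): cancels prior s1. Stack: [s1 s2^-1]
Gen 9 (s1^-1): push. Stack: [s1 s2^-1 s1^-1]
Reduced word: s1 s2^-1 s1^-1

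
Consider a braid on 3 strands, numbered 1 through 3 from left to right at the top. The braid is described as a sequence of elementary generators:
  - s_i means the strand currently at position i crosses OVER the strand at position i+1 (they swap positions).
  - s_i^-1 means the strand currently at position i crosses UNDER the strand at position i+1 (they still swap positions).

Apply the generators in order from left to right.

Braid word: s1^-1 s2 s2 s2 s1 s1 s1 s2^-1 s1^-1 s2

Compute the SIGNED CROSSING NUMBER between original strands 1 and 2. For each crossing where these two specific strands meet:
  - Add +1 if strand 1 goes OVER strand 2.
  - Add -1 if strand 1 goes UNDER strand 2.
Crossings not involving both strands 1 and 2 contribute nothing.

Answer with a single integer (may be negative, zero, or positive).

Answer: 0

Derivation:
Gen 1: 1 under 2. Both 1&2? yes. Contrib: -1. Sum: -1
Gen 2: crossing 1x3. Both 1&2? no. Sum: -1
Gen 3: crossing 3x1. Both 1&2? no. Sum: -1
Gen 4: crossing 1x3. Both 1&2? no. Sum: -1
Gen 5: crossing 2x3. Both 1&2? no. Sum: -1
Gen 6: crossing 3x2. Both 1&2? no. Sum: -1
Gen 7: crossing 2x3. Both 1&2? no. Sum: -1
Gen 8: 2 under 1. Both 1&2? yes. Contrib: +1. Sum: 0
Gen 9: crossing 3x1. Both 1&2? no. Sum: 0
Gen 10: crossing 3x2. Both 1&2? no. Sum: 0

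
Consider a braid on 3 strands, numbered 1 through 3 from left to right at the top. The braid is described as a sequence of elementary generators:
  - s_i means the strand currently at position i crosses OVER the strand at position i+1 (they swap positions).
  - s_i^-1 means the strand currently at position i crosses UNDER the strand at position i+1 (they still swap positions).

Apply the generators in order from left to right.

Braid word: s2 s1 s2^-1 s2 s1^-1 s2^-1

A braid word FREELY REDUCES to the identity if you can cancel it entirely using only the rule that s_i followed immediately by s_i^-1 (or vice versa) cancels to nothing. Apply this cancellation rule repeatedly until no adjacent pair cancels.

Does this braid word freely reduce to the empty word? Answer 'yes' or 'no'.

Gen 1 (s2): push. Stack: [s2]
Gen 2 (s1): push. Stack: [s2 s1]
Gen 3 (s2^-1): push. Stack: [s2 s1 s2^-1]
Gen 4 (s2): cancels prior s2^-1. Stack: [s2 s1]
Gen 5 (s1^-1): cancels prior s1. Stack: [s2]
Gen 6 (s2^-1): cancels prior s2. Stack: []
Reduced word: (empty)

Answer: yes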